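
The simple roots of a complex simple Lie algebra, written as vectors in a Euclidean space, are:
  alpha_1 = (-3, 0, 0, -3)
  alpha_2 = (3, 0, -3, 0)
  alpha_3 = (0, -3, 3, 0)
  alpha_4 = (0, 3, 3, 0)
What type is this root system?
D4

Compute the Cartan integers a_ij = 2(alpha_i, alpha_j)/(alpha_j, alpha_j); the resulting 4x4 Cartan matrix is
[[2, -1, 0, 0], [-1, 2, -1, -1], [0, -1, 2, 0], [0, -1, 0, 2]].
All simple roots have the same length, so the diagram is simply laced. The associated Dynkin diagram is a chain of 2 nodes with a fork of two nodes at one end (D_4), so the type is D_4 (the algebra so(8)).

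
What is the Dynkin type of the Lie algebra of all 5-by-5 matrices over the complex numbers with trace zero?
A4

This is sl(5), which has dimension 5^2 - 1 = 24 and rank 5 - 1 = 4 (a Cartan subalgebra is the diagonal traceless matrices). In the classification of classical Lie algebras, the special linear algebra sl(n+1) has type A_n; here n = 4, so the Dynkin diagram is a chain of 4 nodes with single edges (A_4). Hence the type is A_4.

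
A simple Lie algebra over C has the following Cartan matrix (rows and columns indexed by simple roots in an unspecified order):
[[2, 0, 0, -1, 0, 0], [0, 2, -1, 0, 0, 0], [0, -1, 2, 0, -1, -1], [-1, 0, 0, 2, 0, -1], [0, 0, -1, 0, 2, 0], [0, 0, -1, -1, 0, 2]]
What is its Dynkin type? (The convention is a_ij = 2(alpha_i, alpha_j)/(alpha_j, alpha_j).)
The matrix has rank 6 with 2's on the diagonal. Reading the off-diagonal entries as Dynkin edges (a single edge where a_ij = a_ji = -1; a double or triple edge where a_ij * a_ji = 2 or 3), the diagram is a chain of 4 nodes with a fork of two nodes at one end (D_6). One simple-root ordering that puts it in standard form is (alpha_1, alpha_4, alpha_6, alpha_3, alpha_5, alpha_2). So the algebra is type D_6, i.e. so(12).

D6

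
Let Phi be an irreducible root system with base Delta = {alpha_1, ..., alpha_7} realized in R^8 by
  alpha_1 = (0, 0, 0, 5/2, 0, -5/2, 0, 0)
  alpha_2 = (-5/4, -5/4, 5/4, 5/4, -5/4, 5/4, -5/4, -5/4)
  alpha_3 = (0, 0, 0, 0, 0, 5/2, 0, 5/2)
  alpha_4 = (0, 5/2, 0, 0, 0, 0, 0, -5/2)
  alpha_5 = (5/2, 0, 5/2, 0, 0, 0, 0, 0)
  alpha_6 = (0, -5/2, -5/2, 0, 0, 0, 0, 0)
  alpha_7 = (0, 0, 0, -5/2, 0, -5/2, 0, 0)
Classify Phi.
E7

Compute the Cartan integers a_ij = 2(alpha_i, alpha_j)/(alpha_j, alpha_j); the resulting 7x7 Cartan matrix is
[[2, 0, -1, 0, 0, 0, 0], [0, 2, 0, 0, 0, 0, -1], [-1, 0, 2, -1, 0, 0, -1], [0, 0, -1, 2, 0, -1, 0], [0, 0, 0, 0, 2, -1, 0], [0, 0, 0, -1, -1, 2, 0], [0, -1, -1, 0, 0, 0, 2]].
All simple roots have the same length, so the diagram is simply laced. The associated Dynkin diagram is a chain of 6 nodes with one extra node attached to the third node from one end (E_7), so the type is E_7.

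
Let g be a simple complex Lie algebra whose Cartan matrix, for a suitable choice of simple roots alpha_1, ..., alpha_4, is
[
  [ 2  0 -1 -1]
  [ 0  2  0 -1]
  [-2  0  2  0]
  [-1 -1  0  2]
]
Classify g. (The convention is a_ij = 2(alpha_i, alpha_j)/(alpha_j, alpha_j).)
C_4 (sp(8))

The matrix has rank 4 with 2's on the diagonal. Reading the off-diagonal entries as Dynkin edges (a single edge where a_ij = a_ji = -1; a double or triple edge where a_ij * a_ji = 2 or 3), the diagram is a chain of 4 nodes with a double edge at one end; the terminal node there is the unique long simple root (C_4). One simple-root ordering that puts it in standard form is (alpha_2, alpha_4, alpha_1, alpha_3). So the algebra is type C_4, i.e. sp(8).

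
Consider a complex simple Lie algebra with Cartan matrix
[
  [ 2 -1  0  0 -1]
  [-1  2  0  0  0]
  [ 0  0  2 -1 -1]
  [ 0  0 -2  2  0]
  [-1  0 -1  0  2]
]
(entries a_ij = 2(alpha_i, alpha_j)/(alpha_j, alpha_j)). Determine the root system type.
C_5

The matrix has rank 5 with 2's on the diagonal. Reading the off-diagonal entries as Dynkin edges (a single edge where a_ij = a_ji = -1; a double or triple edge where a_ij * a_ji = 2 or 3), the diagram is a chain of 5 nodes with a double edge at one end; the terminal node there is the unique long simple root (C_5). One simple-root ordering that puts it in standard form is (alpha_2, alpha_1, alpha_5, alpha_3, alpha_4). So the algebra is type C_5, i.e. sp(10).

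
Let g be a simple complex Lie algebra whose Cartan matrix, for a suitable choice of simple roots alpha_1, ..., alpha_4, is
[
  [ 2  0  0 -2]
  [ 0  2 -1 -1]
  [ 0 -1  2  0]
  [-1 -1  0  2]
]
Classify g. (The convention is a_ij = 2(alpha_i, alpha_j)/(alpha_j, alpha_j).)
The matrix has rank 4 with 2's on the diagonal. Reading the off-diagonal entries as Dynkin edges (a single edge where a_ij = a_ji = -1; a double or triple edge where a_ij * a_ji = 2 or 3), the diagram is a chain of 4 nodes with a double edge at one end; the terminal node there is the unique long simple root (C_4). One simple-root ordering that puts it in standard form is (alpha_3, alpha_2, alpha_4, alpha_1). So the algebra is type C_4, i.e. sp(8).

C_4 (sp(8))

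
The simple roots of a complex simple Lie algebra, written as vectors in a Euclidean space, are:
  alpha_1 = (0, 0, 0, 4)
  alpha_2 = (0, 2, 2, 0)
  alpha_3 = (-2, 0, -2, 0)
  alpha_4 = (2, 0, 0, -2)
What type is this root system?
C4

Compute the Cartan integers a_ij = 2(alpha_i, alpha_j)/(alpha_j, alpha_j); the resulting 4x4 Cartan matrix is
[[2, 0, 0, -2], [0, 2, -1, 0], [0, -1, 2, -1], [-1, 0, -1, 2]].
The roots have two lengths (squared-length ratio 2:1); the short ones are alpha_{2,3,4}. The associated Dynkin diagram is a chain of 4 nodes with a double edge at one end; the terminal node there is the unique long simple root (C_4), so the type is C_4 (the algebra sp(8)).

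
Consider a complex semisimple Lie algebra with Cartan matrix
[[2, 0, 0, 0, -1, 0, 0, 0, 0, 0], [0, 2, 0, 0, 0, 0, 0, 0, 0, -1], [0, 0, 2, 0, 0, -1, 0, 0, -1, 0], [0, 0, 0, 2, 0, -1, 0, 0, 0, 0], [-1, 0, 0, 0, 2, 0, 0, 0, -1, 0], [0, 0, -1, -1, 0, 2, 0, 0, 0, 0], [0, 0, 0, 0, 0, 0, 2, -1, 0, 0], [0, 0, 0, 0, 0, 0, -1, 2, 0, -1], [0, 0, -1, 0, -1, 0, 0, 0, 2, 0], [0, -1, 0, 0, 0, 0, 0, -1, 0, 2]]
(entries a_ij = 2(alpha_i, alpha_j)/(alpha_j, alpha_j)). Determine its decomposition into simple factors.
The diagram associated to this matrix has two connected components: the simple roots {alpha_2, alpha_7, alpha_8, alpha_10} form a chain of 4 nodes with single edges (A_4), and {alpha_1, alpha_3, alpha_4, alpha_5, alpha_6, alpha_9} form a chain of 6 nodes with single edges (A_6). A semisimple Lie algebra decomposes uniquely as the direct sum of simple ideals, one per connected component of its Dynkin diagram, so g ≅ A_4 ⊕ A_6 (dimension 24 + 48 = 72).

type A_4 ⊕ type A_6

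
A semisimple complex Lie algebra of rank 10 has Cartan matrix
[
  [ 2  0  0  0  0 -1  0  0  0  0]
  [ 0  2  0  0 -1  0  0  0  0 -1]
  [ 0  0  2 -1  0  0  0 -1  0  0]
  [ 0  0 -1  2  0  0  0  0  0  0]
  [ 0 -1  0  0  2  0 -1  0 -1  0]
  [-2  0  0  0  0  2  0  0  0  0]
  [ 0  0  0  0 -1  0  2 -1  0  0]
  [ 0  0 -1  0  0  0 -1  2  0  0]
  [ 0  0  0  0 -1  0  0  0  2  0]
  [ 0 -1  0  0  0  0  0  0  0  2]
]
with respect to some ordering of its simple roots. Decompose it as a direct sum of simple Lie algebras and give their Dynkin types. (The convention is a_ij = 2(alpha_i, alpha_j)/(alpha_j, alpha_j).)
B_2 (so(5)) ⊕ E_8

The diagram associated to this matrix has two connected components: the simple roots {alpha_1, alpha_6} form a chain of 2 nodes with a double edge at one end; the terminal node there is the unique short simple root (B_2), and {alpha_2, alpha_3, alpha_4, alpha_5, alpha_7, alpha_8, alpha_9, alpha_10} form a chain of 7 nodes with one extra node attached to the third node from one end (E_8). A semisimple Lie algebra decomposes uniquely as the direct sum of simple ideals, one per connected component of its Dynkin diagram, so g ≅ B_2 ⊕ E_8 (dimension 10 + 248 = 258).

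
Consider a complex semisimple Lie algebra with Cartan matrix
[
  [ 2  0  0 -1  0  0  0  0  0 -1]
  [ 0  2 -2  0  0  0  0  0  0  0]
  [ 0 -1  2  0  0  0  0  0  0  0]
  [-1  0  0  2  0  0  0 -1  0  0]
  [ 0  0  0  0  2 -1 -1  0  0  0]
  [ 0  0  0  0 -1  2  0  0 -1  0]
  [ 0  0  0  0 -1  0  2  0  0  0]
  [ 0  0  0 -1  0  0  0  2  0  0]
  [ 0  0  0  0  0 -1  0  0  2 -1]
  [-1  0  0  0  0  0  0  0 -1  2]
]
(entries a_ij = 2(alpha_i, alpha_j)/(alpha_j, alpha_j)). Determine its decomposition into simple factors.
type A_8 + type B_2

The diagram associated to this matrix has two connected components: the simple roots {alpha_1, alpha_4, alpha_5, alpha_6, alpha_7, alpha_8, alpha_9, alpha_10} form a chain of 8 nodes with single edges (A_8), and {alpha_2, alpha_3} form a chain of 2 nodes with a double edge at one end; the terminal node there is the unique short simple root (B_2). A semisimple Lie algebra decomposes uniquely as the direct sum of simple ideals, one per connected component of its Dynkin diagram, so g ≅ A_8 ⊕ B_2 (dimension 80 + 10 = 90).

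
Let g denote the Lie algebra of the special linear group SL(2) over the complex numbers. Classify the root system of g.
A_1 (sl(2))

This is sl(2), which has dimension 2^2 - 1 = 3 and rank 2 - 1 = 1 (a Cartan subalgebra is the diagonal traceless matrices). In the classification of classical Lie algebras, the special linear algebra sl(n+1) has type A_n; here n = 1, so the Dynkin diagram is a chain of 1 nodes with single edges (A_1). Hence the type is A_1.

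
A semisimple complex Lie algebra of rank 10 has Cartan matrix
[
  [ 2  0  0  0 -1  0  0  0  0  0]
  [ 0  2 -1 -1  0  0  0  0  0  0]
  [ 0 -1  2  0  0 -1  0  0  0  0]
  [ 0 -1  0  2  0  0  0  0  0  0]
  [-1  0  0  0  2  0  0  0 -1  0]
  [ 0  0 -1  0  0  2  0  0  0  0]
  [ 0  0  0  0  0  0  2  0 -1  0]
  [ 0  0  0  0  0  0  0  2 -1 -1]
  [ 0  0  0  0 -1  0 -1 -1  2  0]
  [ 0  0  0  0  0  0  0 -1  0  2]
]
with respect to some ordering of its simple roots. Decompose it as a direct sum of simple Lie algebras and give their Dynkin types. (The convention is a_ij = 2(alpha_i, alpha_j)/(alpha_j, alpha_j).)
The diagram associated to this matrix has two connected components: the simple roots {alpha_2, alpha_3, alpha_4, alpha_6} form a chain of 4 nodes with single edges (A_4), and {alpha_1, alpha_5, alpha_7, alpha_8, alpha_9, alpha_10} form a chain of 5 nodes with one extra node attached to the third node from one end (E_6). A semisimple Lie algebra decomposes uniquely as the direct sum of simple ideals, one per connected component of its Dynkin diagram, so g ≅ A_4 ⊕ E_6 (dimension 24 + 78 = 102).

A4 + E6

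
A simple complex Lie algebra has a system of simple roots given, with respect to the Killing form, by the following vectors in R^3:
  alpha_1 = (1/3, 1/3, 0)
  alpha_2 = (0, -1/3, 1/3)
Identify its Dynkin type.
Compute the Cartan integers a_ij = 2(alpha_i, alpha_j)/(alpha_j, alpha_j); the resulting 2x2 Cartan matrix is
[[2, -1], [-1, 2]].
All simple roots have the same length, so the diagram is simply laced. The associated Dynkin diagram is a chain of 2 nodes with single edges (A_2), so the type is A_2 (the algebra sl(3)).

A_2 (sl(3))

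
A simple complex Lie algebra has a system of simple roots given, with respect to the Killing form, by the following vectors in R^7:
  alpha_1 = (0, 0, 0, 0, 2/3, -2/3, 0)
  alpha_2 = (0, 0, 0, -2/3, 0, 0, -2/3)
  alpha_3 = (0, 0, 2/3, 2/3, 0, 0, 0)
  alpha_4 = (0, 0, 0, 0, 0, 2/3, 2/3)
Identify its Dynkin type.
A_4 (sl(5))

Compute the Cartan integers a_ij = 2(alpha_i, alpha_j)/(alpha_j, alpha_j); the resulting 4x4 Cartan matrix is
[[2, 0, 0, -1], [0, 2, -1, -1], [0, -1, 2, 0], [-1, -1, 0, 2]].
All simple roots have the same length, so the diagram is simply laced. The associated Dynkin diagram is a chain of 4 nodes with single edges (A_4), so the type is A_4 (the algebra sl(5)).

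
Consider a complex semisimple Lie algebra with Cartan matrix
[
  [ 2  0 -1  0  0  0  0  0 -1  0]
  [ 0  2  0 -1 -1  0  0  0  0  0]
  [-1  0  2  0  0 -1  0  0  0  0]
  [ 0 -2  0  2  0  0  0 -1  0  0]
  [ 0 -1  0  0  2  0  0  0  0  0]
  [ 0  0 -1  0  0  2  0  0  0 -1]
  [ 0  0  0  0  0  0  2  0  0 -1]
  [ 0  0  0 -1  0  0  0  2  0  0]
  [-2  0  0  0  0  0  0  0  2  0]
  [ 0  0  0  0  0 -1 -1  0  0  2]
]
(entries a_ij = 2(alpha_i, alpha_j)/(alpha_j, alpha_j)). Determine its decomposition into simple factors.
The diagram associated to this matrix has two connected components: the simple roots {alpha_1, alpha_3, alpha_6, alpha_7, alpha_9, alpha_10} form a chain of 6 nodes with a double edge at one end; the terminal node there is the unique long simple root (C_6), and {alpha_2, alpha_4, alpha_5, alpha_8} form a chain of 4 nodes with a double edge between the middle two (F_4). A semisimple Lie algebra decomposes uniquely as the direct sum of simple ideals, one per connected component of its Dynkin diagram, so g ≅ C_6 ⊕ F_4 (dimension 78 + 52 = 130).

C6 + F4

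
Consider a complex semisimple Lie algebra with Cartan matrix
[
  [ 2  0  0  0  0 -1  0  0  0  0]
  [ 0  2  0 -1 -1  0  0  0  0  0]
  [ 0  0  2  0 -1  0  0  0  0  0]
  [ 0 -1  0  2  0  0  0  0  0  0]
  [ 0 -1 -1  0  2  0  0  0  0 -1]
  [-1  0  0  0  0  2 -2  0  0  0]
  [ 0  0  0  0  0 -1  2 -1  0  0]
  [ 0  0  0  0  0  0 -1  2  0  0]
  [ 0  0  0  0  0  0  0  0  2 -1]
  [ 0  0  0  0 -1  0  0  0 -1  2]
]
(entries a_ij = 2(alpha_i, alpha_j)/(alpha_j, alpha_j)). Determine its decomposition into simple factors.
E_6 ⊕ F_4

The diagram associated to this matrix has two connected components: the simple roots {alpha_2, alpha_3, alpha_4, alpha_5, alpha_9, alpha_10} form a chain of 5 nodes with one extra node attached to the third node from one end (E_6), and {alpha_1, alpha_6, alpha_7, alpha_8} form a chain of 4 nodes with a double edge between the middle two (F_4). A semisimple Lie algebra decomposes uniquely as the direct sum of simple ideals, one per connected component of its Dynkin diagram, so g ≅ E_6 ⊕ F_4 (dimension 78 + 52 = 130).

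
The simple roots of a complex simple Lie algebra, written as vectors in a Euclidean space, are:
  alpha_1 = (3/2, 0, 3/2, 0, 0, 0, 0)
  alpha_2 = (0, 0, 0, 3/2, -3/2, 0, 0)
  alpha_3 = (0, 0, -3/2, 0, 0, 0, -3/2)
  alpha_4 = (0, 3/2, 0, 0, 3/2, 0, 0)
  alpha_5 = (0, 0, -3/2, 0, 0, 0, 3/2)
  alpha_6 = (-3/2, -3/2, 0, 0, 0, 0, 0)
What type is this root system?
type D_6

Compute the Cartan integers a_ij = 2(alpha_i, alpha_j)/(alpha_j, alpha_j); the resulting 6x6 Cartan matrix is
[[2, 0, -1, 0, -1, -1], [0, 2, 0, -1, 0, 0], [-1, 0, 2, 0, 0, 0], [0, -1, 0, 2, 0, -1], [-1, 0, 0, 0, 2, 0], [-1, 0, 0, -1, 0, 2]].
All simple roots have the same length, so the diagram is simply laced. The associated Dynkin diagram is a chain of 4 nodes with a fork of two nodes at one end (D_6), so the type is D_6 (the algebra so(12)).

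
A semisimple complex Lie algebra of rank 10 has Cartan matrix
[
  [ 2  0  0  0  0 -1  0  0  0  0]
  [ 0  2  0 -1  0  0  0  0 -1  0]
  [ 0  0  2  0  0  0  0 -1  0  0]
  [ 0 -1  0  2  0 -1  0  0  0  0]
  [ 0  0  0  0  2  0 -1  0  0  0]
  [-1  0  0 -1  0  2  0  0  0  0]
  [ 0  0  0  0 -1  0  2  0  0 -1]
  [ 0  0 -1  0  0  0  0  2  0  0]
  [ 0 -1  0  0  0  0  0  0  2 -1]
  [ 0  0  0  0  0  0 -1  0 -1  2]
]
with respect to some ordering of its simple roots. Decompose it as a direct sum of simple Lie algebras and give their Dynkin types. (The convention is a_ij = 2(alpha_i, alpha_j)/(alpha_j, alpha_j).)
The diagram associated to this matrix has two connected components: the simple roots {alpha_3, alpha_8} form a chain of 2 nodes with single edges (A_2), and {alpha_1, alpha_2, alpha_4, alpha_5, alpha_6, alpha_7, alpha_9, alpha_10} form a chain of 8 nodes with single edges (A_8). A semisimple Lie algebra decomposes uniquely as the direct sum of simple ideals, one per connected component of its Dynkin diagram, so g ≅ A_2 ⊕ A_8 (dimension 8 + 80 = 88).

A_2 (sl(3)) ⊕ A_8 (sl(9))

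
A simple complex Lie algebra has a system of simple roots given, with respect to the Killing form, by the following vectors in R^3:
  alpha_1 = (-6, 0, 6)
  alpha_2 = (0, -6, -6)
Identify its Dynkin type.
A_2

Compute the Cartan integers a_ij = 2(alpha_i, alpha_j)/(alpha_j, alpha_j); the resulting 2x2 Cartan matrix is
[[2, -1], [-1, 2]].
All simple roots have the same length, so the diagram is simply laced. The associated Dynkin diagram is a chain of 2 nodes with single edges (A_2), so the type is A_2 (the algebra sl(3)).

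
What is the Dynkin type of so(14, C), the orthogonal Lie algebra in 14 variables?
type D_7

This is so(14) with 14 even, which has dimension 14(14-1)/2 = 91 and rank 14/2 = 7. In the classification of classical Lie algebras, the orthogonal algebra so(2n) in an even number of variables has type D_n; here n = 7, so the Dynkin diagram is a chain of 5 nodes with a fork of two nodes at one end (D_7). Hence the type is D_7.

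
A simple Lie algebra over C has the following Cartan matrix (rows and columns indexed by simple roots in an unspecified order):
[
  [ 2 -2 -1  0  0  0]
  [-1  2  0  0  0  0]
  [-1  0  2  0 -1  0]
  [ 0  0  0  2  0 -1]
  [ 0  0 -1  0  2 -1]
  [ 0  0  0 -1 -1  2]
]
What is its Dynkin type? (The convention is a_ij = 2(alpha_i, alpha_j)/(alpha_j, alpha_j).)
The matrix has rank 6 with 2's on the diagonal. Reading the off-diagonal entries as Dynkin edges (a single edge where a_ij = a_ji = -1; a double or triple edge where a_ij * a_ji = 2 or 3), the diagram is a chain of 6 nodes with a double edge at one end; the terminal node there is the unique short simple root (B_6). One simple-root ordering that puts it in standard form is (alpha_4, alpha_6, alpha_5, alpha_3, alpha_1, alpha_2). So the algebra is type B_6, i.e. so(13).

B_6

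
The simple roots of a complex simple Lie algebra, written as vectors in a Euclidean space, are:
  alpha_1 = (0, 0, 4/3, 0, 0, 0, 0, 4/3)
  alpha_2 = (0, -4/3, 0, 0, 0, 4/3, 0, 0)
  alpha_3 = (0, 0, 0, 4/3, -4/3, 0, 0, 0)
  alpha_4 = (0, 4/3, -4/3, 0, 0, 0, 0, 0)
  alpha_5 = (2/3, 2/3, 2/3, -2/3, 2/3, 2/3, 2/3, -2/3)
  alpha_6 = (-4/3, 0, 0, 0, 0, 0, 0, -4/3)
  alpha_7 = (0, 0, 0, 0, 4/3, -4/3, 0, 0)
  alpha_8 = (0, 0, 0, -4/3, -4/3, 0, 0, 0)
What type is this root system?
Compute the Cartan integers a_ij = 2(alpha_i, alpha_j)/(alpha_j, alpha_j); the resulting 8x8 Cartan matrix is
[[2, 0, 0, -1, 0, -1, 0, 0], [0, 2, 0, -1, 0, 0, -1, 0], [0, 0, 2, 0, -1, 0, -1, 0], [-1, -1, 0, 2, 0, 0, 0, 0], [0, 0, -1, 0, 2, 0, 0, 0], [-1, 0, 0, 0, 0, 2, 0, 0], [0, -1, -1, 0, 0, 0, 2, -1], [0, 0, 0, 0, 0, 0, -1, 2]].
All simple roots have the same length, so the diagram is simply laced. The associated Dynkin diagram is a chain of 7 nodes with one extra node attached to the third node from one end (E_8), so the type is E_8.

type E_8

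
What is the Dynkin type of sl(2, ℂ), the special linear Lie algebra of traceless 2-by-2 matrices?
A1

This is sl(2), which has dimension 2^2 - 1 = 3 and rank 2 - 1 = 1 (a Cartan subalgebra is the diagonal traceless matrices). In the classification of classical Lie algebras, the special linear algebra sl(n+1) has type A_n; here n = 1, so the Dynkin diagram is a chain of 1 nodes with single edges (A_1). Hence the type is A_1.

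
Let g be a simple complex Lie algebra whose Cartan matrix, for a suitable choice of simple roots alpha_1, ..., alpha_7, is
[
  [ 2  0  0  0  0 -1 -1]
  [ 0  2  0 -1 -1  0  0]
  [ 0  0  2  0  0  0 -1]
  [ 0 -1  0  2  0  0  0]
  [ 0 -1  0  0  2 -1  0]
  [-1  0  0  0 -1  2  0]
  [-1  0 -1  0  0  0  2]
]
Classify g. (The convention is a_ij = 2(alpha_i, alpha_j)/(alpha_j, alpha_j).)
A_7

The matrix has rank 7 with 2's on the diagonal. Reading the off-diagonal entries as Dynkin edges (a single edge where a_ij = a_ji = -1; a double or triple edge where a_ij * a_ji = 2 or 3), the diagram is a chain of 7 nodes with single edges (A_7). One simple-root ordering that puts it in standard form is (alpha_3, alpha_7, alpha_1, alpha_6, alpha_5, alpha_2, alpha_4). So the algebra is type A_7, i.e. sl(8).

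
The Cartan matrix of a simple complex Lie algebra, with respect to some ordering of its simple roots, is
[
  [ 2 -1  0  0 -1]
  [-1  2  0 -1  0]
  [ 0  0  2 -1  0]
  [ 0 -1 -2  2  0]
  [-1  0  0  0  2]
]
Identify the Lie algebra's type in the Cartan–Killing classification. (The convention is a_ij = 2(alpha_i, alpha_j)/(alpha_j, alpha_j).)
The matrix has rank 5 with 2's on the diagonal. Reading the off-diagonal entries as Dynkin edges (a single edge where a_ij = a_ji = -1; a double or triple edge where a_ij * a_ji = 2 or 3), the diagram is a chain of 5 nodes with a double edge at one end; the terminal node there is the unique short simple root (B_5). One simple-root ordering that puts it in standard form is (alpha_5, alpha_1, alpha_2, alpha_4, alpha_3). So the algebra is type B_5, i.e. so(11).

type B_5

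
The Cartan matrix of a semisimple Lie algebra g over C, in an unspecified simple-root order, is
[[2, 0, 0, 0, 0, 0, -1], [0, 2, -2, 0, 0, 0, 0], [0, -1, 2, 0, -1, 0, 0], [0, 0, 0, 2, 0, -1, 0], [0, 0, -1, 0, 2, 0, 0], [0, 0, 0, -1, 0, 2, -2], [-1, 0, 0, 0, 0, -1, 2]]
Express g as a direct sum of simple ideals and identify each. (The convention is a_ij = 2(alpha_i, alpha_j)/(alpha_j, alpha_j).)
C_3 + F_4

The diagram associated to this matrix has two connected components: the simple roots {alpha_2, alpha_3, alpha_5} form a chain of 3 nodes with a double edge at one end; the terminal node there is the unique long simple root (C_3), and {alpha_1, alpha_4, alpha_6, alpha_7} form a chain of 4 nodes with a double edge between the middle two (F_4). A semisimple Lie algebra decomposes uniquely as the direct sum of simple ideals, one per connected component of its Dynkin diagram, so g ≅ C_3 ⊕ F_4 (dimension 21 + 52 = 73).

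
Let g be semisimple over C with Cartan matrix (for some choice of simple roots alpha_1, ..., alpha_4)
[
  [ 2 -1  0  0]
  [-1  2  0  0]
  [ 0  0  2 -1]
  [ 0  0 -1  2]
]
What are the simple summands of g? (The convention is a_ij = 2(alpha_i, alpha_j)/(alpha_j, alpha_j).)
The diagram associated to this matrix has two connected components: the simple roots {alpha_3, alpha_4} form a chain of 2 nodes with single edges (A_2), and {alpha_1, alpha_2} form a chain of 2 nodes with single edges (A_2). A semisimple Lie algebra decomposes uniquely as the direct sum of simple ideals, one per connected component of its Dynkin diagram, so g ≅ A_2 ⊕ A_2 (dimension 8 + 8 = 16).

A_2 (sl(3)) + A_2 (sl(3))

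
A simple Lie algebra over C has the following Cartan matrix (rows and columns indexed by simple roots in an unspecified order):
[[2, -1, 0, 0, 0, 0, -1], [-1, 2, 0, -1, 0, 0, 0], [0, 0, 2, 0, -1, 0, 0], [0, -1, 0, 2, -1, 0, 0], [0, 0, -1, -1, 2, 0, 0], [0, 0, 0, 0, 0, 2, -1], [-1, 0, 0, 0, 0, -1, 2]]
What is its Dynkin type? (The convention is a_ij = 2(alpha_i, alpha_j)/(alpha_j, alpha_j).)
The matrix has rank 7 with 2's on the diagonal. Reading the off-diagonal entries as Dynkin edges (a single edge where a_ij = a_ji = -1; a double or triple edge where a_ij * a_ji = 2 or 3), the diagram is a chain of 7 nodes with single edges (A_7). One simple-root ordering that puts it in standard form is (alpha_6, alpha_7, alpha_1, alpha_2, alpha_4, alpha_5, alpha_3). So the algebra is type A_7, i.e. sl(8).

A_7 (sl(8))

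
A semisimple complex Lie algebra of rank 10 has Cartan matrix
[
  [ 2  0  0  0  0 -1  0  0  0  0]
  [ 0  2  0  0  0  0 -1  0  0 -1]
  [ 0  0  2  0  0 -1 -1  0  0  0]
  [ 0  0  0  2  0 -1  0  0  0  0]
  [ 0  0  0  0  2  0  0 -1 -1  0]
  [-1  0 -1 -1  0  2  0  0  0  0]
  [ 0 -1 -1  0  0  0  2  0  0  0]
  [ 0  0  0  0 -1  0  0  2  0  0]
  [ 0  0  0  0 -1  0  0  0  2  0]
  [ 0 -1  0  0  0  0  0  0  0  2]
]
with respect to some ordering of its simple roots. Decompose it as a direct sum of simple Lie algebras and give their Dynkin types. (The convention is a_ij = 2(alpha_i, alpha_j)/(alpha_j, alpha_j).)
The diagram associated to this matrix has two connected components: the simple roots {alpha_5, alpha_8, alpha_9} form a chain of 3 nodes with single edges (A_3), and {alpha_1, alpha_2, alpha_3, alpha_4, alpha_6, alpha_7, alpha_10} form a chain of 5 nodes with a fork of two nodes at one end (D_7). A semisimple Lie algebra decomposes uniquely as the direct sum of simple ideals, one per connected component of its Dynkin diagram, so g ≅ A_3 ⊕ D_7 (dimension 15 + 91 = 106).

A_3 ⊕ D_7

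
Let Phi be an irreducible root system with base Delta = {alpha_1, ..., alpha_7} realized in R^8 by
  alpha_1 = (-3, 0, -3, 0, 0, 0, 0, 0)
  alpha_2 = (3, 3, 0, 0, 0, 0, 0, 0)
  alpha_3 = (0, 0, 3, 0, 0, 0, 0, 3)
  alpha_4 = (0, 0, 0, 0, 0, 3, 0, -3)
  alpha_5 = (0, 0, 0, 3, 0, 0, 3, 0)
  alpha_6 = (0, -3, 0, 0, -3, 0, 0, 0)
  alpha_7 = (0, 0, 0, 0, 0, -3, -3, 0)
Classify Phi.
A7

Compute the Cartan integers a_ij = 2(alpha_i, alpha_j)/(alpha_j, alpha_j); the resulting 7x7 Cartan matrix is
[[2, -1, -1, 0, 0, 0, 0], [-1, 2, 0, 0, 0, -1, 0], [-1, 0, 2, -1, 0, 0, 0], [0, 0, -1, 2, 0, 0, -1], [0, 0, 0, 0, 2, 0, -1], [0, -1, 0, 0, 0, 2, 0], [0, 0, 0, -1, -1, 0, 2]].
All simple roots have the same length, so the diagram is simply laced. The associated Dynkin diagram is a chain of 7 nodes with single edges (A_7), so the type is A_7 (the algebra sl(8)).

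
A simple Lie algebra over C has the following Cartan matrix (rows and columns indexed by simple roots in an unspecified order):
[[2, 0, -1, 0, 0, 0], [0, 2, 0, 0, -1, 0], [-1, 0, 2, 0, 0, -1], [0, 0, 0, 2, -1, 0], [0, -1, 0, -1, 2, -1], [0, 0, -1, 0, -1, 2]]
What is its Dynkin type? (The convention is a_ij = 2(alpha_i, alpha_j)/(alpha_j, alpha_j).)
The matrix has rank 6 with 2's on the diagonal. Reading the off-diagonal entries as Dynkin edges (a single edge where a_ij = a_ji = -1; a double or triple edge where a_ij * a_ji = 2 or 3), the diagram is a chain of 4 nodes with a fork of two nodes at one end (D_6). One simple-root ordering that puts it in standard form is (alpha_1, alpha_3, alpha_6, alpha_5, alpha_2, alpha_4). So the algebra is type D_6, i.e. so(12).

type D_6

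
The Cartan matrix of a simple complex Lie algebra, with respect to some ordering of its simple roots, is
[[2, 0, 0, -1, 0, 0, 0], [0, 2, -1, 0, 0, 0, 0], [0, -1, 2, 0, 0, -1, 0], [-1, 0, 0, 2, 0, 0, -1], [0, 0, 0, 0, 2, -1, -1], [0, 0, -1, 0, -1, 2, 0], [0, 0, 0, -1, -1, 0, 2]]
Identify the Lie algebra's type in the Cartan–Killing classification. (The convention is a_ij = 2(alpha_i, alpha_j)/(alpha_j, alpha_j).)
A_7

The matrix has rank 7 with 2's on the diagonal. Reading the off-diagonal entries as Dynkin edges (a single edge where a_ij = a_ji = -1; a double or triple edge where a_ij * a_ji = 2 or 3), the diagram is a chain of 7 nodes with single edges (A_7). One simple-root ordering that puts it in standard form is (alpha_2, alpha_3, alpha_6, alpha_5, alpha_7, alpha_4, alpha_1). So the algebra is type A_7, i.e. sl(8).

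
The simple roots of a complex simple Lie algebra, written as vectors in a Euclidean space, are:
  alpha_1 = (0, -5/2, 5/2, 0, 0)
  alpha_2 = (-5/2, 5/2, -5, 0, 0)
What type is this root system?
Compute the Cartan integers a_ij = 2(alpha_i, alpha_j)/(alpha_j, alpha_j); the resulting 2x2 Cartan matrix is
[[2, -1], [-3, 2]].
The roots have two lengths (squared-length ratio 3:1); the short ones are alpha_{1}. The associated Dynkin diagram is two nodes joined by a triple edge (G_2), so the type is G_2.

G_2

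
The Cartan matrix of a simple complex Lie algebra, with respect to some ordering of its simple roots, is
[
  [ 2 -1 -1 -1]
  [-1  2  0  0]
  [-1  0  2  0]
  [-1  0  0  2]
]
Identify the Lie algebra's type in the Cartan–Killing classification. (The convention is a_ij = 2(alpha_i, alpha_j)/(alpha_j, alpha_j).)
The matrix has rank 4 with 2's on the diagonal. Reading the off-diagonal entries as Dynkin edges (a single edge where a_ij = a_ji = -1; a double or triple edge where a_ij * a_ji = 2 or 3), the diagram is a chain of 2 nodes with a fork of two nodes at one end (D_4). One simple-root ordering that puts it in standard form is (alpha_3, alpha_1, alpha_2, alpha_4). So the algebra is type D_4, i.e. so(8).

type D_4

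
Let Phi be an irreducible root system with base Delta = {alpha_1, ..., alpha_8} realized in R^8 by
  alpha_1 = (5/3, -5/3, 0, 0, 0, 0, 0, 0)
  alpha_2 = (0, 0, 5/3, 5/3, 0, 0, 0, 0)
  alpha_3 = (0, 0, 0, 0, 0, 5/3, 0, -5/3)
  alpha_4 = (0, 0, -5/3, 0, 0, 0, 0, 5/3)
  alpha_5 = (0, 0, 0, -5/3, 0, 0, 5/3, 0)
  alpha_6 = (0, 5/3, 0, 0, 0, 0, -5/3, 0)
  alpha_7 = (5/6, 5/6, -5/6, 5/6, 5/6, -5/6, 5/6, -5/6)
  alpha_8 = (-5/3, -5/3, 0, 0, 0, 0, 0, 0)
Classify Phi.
type E_8

Compute the Cartan integers a_ij = 2(alpha_i, alpha_j)/(alpha_j, alpha_j); the resulting 8x8 Cartan matrix is
[[2, 0, 0, 0, 0, -1, 0, 0], [0, 2, 0, -1, -1, 0, 0, 0], [0, 0, 2, -1, 0, 0, 0, 0], [0, -1, -1, 2, 0, 0, 0, 0], [0, -1, 0, 0, 2, -1, 0, 0], [-1, 0, 0, 0, -1, 2, 0, -1], [0, 0, 0, 0, 0, 0, 2, -1], [0, 0, 0, 0, 0, -1, -1, 2]].
All simple roots have the same length, so the diagram is simply laced. The associated Dynkin diagram is a chain of 7 nodes with one extra node attached to the third node from one end (E_8), so the type is E_8.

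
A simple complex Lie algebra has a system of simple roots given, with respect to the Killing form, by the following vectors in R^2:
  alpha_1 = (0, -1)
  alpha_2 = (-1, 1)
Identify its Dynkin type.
Compute the Cartan integers a_ij = 2(alpha_i, alpha_j)/(alpha_j, alpha_j); the resulting 2x2 Cartan matrix is
[[2, -1], [-2, 2]].
The roots have two lengths (squared-length ratio 2:1); the short ones are alpha_{1}. The associated Dynkin diagram is a chain of 2 nodes with a double edge at one end; the terminal node there is the unique short simple root (B_2), so the type is B_2 (the algebra so(5)).

B_2 (so(5))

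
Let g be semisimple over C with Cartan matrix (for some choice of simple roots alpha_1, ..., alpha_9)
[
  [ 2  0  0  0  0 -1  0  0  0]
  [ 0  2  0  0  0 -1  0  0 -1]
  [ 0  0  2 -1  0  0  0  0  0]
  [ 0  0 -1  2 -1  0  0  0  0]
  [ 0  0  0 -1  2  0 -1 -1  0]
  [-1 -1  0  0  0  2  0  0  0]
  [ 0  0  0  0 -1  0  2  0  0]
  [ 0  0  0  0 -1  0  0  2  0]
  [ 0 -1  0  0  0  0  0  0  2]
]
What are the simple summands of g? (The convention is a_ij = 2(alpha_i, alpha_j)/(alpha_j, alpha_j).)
A_4 + D_5

The diagram associated to this matrix has two connected components: the simple roots {alpha_1, alpha_2, alpha_6, alpha_9} form a chain of 4 nodes with single edges (A_4), and {alpha_3, alpha_4, alpha_5, alpha_7, alpha_8} form a chain of 3 nodes with a fork of two nodes at one end (D_5). A semisimple Lie algebra decomposes uniquely as the direct sum of simple ideals, one per connected component of its Dynkin diagram, so g ≅ A_4 ⊕ D_5 (dimension 24 + 45 = 69).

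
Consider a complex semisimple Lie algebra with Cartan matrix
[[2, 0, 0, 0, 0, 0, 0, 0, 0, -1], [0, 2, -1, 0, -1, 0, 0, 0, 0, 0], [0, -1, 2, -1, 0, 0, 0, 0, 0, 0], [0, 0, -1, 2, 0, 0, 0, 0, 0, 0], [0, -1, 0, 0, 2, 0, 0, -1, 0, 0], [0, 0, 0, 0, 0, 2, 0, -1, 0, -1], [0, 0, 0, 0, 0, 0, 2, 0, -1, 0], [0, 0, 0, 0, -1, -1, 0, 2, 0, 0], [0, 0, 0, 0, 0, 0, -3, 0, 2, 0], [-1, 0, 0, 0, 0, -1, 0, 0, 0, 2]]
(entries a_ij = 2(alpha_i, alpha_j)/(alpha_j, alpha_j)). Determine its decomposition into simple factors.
The diagram associated to this matrix has two connected components: the simple roots {alpha_1, alpha_2, alpha_3, alpha_4, alpha_5, alpha_6, alpha_8, alpha_10} form a chain of 8 nodes with single edges (A_8), and {alpha_7, alpha_9} form two nodes joined by a triple edge (G_2). A semisimple Lie algebra decomposes uniquely as the direct sum of simple ideals, one per connected component of its Dynkin diagram, so g ≅ A_8 ⊕ G_2 (dimension 80 + 14 = 94).

A_8 (sl(9)) ⊕ G_2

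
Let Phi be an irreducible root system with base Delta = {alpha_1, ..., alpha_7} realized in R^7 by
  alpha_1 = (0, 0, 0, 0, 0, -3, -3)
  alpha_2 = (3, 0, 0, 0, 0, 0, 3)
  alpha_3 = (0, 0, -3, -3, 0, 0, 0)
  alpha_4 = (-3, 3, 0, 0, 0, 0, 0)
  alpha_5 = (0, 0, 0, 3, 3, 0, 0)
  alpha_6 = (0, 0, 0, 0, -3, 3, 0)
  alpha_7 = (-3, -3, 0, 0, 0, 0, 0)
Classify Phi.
Compute the Cartan integers a_ij = 2(alpha_i, alpha_j)/(alpha_j, alpha_j); the resulting 7x7 Cartan matrix is
[[2, -1, 0, 0, 0, -1, 0], [-1, 2, 0, -1, 0, 0, -1], [0, 0, 2, 0, -1, 0, 0], [0, -1, 0, 2, 0, 0, 0], [0, 0, -1, 0, 2, -1, 0], [-1, 0, 0, 0, -1, 2, 0], [0, -1, 0, 0, 0, 0, 2]].
All simple roots have the same length, so the diagram is simply laced. The associated Dynkin diagram is a chain of 5 nodes with a fork of two nodes at one end (D_7), so the type is D_7 (the algebra so(14)).

D_7 (so(14))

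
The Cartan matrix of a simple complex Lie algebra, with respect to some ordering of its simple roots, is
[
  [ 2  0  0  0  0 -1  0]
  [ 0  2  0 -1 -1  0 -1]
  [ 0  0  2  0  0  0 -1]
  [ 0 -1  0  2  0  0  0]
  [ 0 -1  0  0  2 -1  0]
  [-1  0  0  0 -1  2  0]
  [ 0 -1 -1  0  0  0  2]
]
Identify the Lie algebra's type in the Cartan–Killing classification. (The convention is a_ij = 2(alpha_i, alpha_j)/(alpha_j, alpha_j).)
The matrix has rank 7 with 2's on the diagonal. Reading the off-diagonal entries as Dynkin edges (a single edge where a_ij = a_ji = -1; a double or triple edge where a_ij * a_ji = 2 or 3), the diagram is a chain of 6 nodes with one extra node attached to the third node from one end (E_7). One simple-root ordering that puts it in standard form is (alpha_3, alpha_4, alpha_7, alpha_2, alpha_5, alpha_6, alpha_1). So the algebra is type E_7.

type E_7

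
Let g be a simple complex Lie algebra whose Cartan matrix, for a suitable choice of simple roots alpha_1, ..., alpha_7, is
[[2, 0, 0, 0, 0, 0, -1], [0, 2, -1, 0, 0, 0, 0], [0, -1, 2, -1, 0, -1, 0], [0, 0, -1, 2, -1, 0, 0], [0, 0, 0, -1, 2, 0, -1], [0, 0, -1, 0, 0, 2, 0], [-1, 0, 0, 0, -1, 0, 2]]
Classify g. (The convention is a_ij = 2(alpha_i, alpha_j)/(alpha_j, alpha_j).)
The matrix has rank 7 with 2's on the diagonal. Reading the off-diagonal entries as Dynkin edges (a single edge where a_ij = a_ji = -1; a double or triple edge where a_ij * a_ji = 2 or 3), the diagram is a chain of 5 nodes with a fork of two nodes at one end (D_7). One simple-root ordering that puts it in standard form is (alpha_1, alpha_7, alpha_5, alpha_4, alpha_3, alpha_6, alpha_2). So the algebra is type D_7, i.e. so(14).

type D_7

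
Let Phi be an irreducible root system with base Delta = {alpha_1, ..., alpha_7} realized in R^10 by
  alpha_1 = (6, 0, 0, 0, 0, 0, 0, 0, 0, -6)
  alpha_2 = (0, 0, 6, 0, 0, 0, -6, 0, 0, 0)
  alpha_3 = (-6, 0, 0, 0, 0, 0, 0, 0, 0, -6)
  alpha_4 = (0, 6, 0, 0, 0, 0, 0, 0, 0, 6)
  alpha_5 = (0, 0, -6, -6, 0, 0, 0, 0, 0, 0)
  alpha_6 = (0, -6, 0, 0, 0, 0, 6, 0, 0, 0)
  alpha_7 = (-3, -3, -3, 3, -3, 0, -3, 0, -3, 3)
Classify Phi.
Compute the Cartan integers a_ij = 2(alpha_i, alpha_j)/(alpha_j, alpha_j); the resulting 7x7 Cartan matrix is
[[2, 0, 0, -1, 0, 0, -1], [0, 2, 0, 0, -1, -1, 0], [0, 0, 2, -1, 0, 0, 0], [-1, 0, -1, 2, 0, -1, 0], [0, -1, 0, 0, 2, 0, 0], [0, -1, 0, -1, 0, 2, 0], [-1, 0, 0, 0, 0, 0, 2]].
All simple roots have the same length, so the diagram is simply laced. The associated Dynkin diagram is a chain of 6 nodes with one extra node attached to the third node from one end (E_7), so the type is E_7.

type E_7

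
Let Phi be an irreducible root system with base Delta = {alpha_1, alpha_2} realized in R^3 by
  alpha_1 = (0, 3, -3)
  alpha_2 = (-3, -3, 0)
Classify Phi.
Compute the Cartan integers a_ij = 2(alpha_i, alpha_j)/(alpha_j, alpha_j); the resulting 2x2 Cartan matrix is
[[2, -1], [-1, 2]].
All simple roots have the same length, so the diagram is simply laced. The associated Dynkin diagram is a chain of 2 nodes with single edges (A_2), so the type is A_2 (the algebra sl(3)).

A_2 (sl(3))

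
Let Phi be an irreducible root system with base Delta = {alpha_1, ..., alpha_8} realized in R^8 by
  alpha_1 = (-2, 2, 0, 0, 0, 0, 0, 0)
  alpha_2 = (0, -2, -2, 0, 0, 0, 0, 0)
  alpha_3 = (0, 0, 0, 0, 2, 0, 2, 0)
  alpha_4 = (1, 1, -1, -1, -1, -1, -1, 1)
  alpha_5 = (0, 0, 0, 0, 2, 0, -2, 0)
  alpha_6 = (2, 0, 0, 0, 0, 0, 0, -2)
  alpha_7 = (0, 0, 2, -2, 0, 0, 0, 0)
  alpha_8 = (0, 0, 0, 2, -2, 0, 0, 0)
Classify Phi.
Compute the Cartan integers a_ij = 2(alpha_i, alpha_j)/(alpha_j, alpha_j); the resulting 8x8 Cartan matrix is
[[2, -1, 0, 0, 0, -1, 0, 0], [-1, 2, 0, 0, 0, 0, -1, 0], [0, 0, 2, -1, 0, 0, 0, -1], [0, 0, -1, 2, 0, 0, 0, 0], [0, 0, 0, 0, 2, 0, 0, -1], [-1, 0, 0, 0, 0, 2, 0, 0], [0, -1, 0, 0, 0, 0, 2, -1], [0, 0, -1, 0, -1, 0, -1, 2]].
All simple roots have the same length, so the diagram is simply laced. The associated Dynkin diagram is a chain of 7 nodes with one extra node attached to the third node from one end (E_8), so the type is E_8.

E_8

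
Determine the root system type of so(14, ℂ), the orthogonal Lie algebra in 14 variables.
This is so(14) with 14 even, which has dimension 14(14-1)/2 = 91 and rank 14/2 = 7. In the classification of classical Lie algebras, the orthogonal algebra so(2n) in an even number of variables has type D_n; here n = 7, so the Dynkin diagram is a chain of 5 nodes with a fork of two nodes at one end (D_7). Hence the type is D_7.

D7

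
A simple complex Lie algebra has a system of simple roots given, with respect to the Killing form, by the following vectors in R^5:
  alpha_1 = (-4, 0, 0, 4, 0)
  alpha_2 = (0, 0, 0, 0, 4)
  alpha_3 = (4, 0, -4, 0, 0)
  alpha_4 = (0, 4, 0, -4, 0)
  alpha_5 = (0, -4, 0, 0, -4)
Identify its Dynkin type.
B_5

Compute the Cartan integers a_ij = 2(alpha_i, alpha_j)/(alpha_j, alpha_j); the resulting 5x5 Cartan matrix is
[[2, 0, -1, -1, 0], [0, 2, 0, 0, -1], [-1, 0, 2, 0, 0], [-1, 0, 0, 2, -1], [0, -2, 0, -1, 2]].
The roots have two lengths (squared-length ratio 2:1); the short ones are alpha_{2}. The associated Dynkin diagram is a chain of 5 nodes with a double edge at one end; the terminal node there is the unique short simple root (B_5), so the type is B_5 (the algebra so(11)).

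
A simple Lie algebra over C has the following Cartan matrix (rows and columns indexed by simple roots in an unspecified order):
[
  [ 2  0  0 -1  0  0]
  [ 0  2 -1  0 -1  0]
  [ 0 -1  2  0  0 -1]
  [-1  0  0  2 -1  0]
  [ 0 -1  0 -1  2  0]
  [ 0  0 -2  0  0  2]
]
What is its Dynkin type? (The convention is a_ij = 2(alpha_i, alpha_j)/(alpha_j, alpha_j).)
The matrix has rank 6 with 2's on the diagonal. Reading the off-diagonal entries as Dynkin edges (a single edge where a_ij = a_ji = -1; a double or triple edge where a_ij * a_ji = 2 or 3), the diagram is a chain of 6 nodes with a double edge at one end; the terminal node there is the unique long simple root (C_6). One simple-root ordering that puts it in standard form is (alpha_1, alpha_4, alpha_5, alpha_2, alpha_3, alpha_6). So the algebra is type C_6, i.e. sp(12).

C_6 (sp(12))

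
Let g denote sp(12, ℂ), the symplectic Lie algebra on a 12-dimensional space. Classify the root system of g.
This is sp(12), which has dimension 12(12+1)/2 = 78 and rank 12/2 = 6. In the classification of classical Lie algebras, the symplectic algebra sp(2n) has type C_n; here n = 6, so the Dynkin diagram is a chain of 6 nodes with a double edge at one end; the terminal node there is the unique long simple root (C_6). Hence the type is C_6.

type C_6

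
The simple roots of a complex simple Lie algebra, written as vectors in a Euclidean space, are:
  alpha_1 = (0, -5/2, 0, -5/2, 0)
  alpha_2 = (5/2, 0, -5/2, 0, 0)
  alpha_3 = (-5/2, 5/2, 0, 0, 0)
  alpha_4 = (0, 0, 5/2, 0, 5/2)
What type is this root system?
Compute the Cartan integers a_ij = 2(alpha_i, alpha_j)/(alpha_j, alpha_j); the resulting 4x4 Cartan matrix is
[[2, 0, -1, 0], [0, 2, -1, -1], [-1, -1, 2, 0], [0, -1, 0, 2]].
All simple roots have the same length, so the diagram is simply laced. The associated Dynkin diagram is a chain of 4 nodes with single edges (A_4), so the type is A_4 (the algebra sl(5)).

A_4 (sl(5))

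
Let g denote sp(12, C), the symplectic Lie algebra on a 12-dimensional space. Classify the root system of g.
This is sp(12), which has dimension 12(12+1)/2 = 78 and rank 12/2 = 6. In the classification of classical Lie algebras, the symplectic algebra sp(2n) has type C_n; here n = 6, so the Dynkin diagram is a chain of 6 nodes with a double edge at one end; the terminal node there is the unique long simple root (C_6). Hence the type is C_6.

C_6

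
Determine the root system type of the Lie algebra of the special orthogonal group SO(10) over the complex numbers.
This is so(10) with 10 even, which has dimension 10(10-1)/2 = 45 and rank 10/2 = 5. In the classification of classical Lie algebras, the orthogonal algebra so(2n) in an even number of variables has type D_n; here n = 5, so the Dynkin diagram is a chain of 3 nodes with a fork of two nodes at one end (D_5). Hence the type is D_5.

D_5 (so(10))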